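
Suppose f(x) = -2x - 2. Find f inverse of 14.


-8


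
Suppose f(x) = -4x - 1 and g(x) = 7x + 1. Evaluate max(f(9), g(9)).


f(9) = -37
g(9) = 64
max = 64

64


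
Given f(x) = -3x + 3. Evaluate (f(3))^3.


f(3) = -6
(-6)^3 = -216

-216


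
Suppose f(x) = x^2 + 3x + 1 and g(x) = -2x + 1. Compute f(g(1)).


g(1) = -1
f(-1) = 1*(-1)^2 + 3*(-1) + 1 = -1

-1


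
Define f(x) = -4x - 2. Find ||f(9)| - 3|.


f(9) = -38
|-38| = 38
|38 - 3| = 35

35


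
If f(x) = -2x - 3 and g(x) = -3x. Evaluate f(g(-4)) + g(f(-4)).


f(g(-4)) = -27
g(f(-4)) = -15
Sum = -42

-42


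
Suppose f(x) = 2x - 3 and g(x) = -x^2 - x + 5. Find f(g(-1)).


g(-1) = 5
f(5) = 7

7


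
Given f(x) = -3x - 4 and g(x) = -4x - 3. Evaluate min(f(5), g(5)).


f(5) = -19
g(5) = -23
min = -23

-23


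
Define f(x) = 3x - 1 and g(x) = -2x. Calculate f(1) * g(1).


f(1) = 2
g(1) = -2
Product = -4

-4


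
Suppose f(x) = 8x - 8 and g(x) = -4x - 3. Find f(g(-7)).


192


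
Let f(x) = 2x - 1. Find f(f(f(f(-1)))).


f(-1) = -3
f(-3) = -7
f(-7) = -15
f(-15) = -31

-31


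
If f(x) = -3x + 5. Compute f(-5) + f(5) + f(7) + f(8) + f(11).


-53


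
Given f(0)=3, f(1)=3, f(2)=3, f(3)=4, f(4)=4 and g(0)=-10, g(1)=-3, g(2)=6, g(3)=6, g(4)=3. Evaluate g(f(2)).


f(2) = 3
g(3) = 6

6


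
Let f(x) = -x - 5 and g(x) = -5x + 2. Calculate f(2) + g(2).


f(2) = -7
g(2) = -8
Sum = -15

-15


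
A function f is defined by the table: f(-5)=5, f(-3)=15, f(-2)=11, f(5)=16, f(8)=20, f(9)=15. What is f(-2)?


Reading from the table at x = -2

11


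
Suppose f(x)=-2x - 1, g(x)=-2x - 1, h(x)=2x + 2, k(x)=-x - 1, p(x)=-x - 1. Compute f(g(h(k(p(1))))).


p(1) = -2
k(-2) = 1
h(1) = 4
g(4) = -9
f(-9) = 17

17


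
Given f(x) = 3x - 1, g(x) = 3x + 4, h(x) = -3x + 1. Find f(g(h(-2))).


h(-2) = 7
g(7) = 25
f(25) = 74

74


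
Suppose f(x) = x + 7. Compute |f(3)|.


f(3) = 10
|10| = 10

10


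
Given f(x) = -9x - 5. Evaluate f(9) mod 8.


f(9) = -86
-86 mod 8 = 2

2


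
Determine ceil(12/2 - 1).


12/2 = 6
6 - 1 = 5
ceil(5) = 5

5


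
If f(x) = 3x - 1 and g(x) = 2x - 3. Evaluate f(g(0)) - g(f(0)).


f(g(0)) = -10
g(f(0)) = -5
Difference = -5

-5


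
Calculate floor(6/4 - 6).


-5


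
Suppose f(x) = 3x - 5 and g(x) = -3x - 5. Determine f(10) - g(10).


f(10) = 25
g(10) = -35
Difference = 60

60


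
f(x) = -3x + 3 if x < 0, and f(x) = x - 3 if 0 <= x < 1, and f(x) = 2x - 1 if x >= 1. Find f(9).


9 satisfies x >= 1
f(9) = 17

17


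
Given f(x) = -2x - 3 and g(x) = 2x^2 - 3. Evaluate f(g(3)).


g(3) = 15
f(15) = -33

-33


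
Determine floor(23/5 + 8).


23/5 = 4.6
4.6 + 8 = 12.6
floor(12.6) = 12

12


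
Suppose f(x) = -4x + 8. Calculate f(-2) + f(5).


f(-2) = 16
f(5) = -12
Sum = 4

4


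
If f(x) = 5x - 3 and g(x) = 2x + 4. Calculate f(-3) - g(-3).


f(-3) = -18
g(-3) = -2
Difference = -16

-16


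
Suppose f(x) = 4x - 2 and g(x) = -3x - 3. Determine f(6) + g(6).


f(6) = 22
g(6) = -21
Sum = 1

1


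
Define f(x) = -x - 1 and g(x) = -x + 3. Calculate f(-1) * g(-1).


f(-1) = 0
g(-1) = 4
Product = 0

0


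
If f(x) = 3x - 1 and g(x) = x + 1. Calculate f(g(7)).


g(7) = 8
f(8) = 23

23


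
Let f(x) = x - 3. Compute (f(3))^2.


f(3) = 0
(0)^2 = 0

0


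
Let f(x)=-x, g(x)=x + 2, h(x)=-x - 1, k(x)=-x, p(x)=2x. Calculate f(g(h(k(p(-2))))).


p(-2) = -4
k(-4) = 4
h(4) = -5
g(-5) = -3
f(-3) = 3

3


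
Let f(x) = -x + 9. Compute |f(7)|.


f(7) = 2
|2| = 2

2


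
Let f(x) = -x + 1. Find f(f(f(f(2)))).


f(2) = -1
f(-1) = 2
f(2) = -1
f(-1) = 2

2


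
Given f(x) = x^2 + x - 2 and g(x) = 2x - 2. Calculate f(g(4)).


g(4) = 6
f(6) = 1*(6)^2 + 1*(6) - 2 = 40

40


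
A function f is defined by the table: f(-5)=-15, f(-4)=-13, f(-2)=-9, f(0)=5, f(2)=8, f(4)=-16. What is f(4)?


-16


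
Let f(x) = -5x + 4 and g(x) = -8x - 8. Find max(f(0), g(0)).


4


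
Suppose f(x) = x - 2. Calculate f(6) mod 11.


4


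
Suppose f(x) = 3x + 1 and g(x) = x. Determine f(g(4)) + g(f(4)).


f(g(4)) = 13
g(f(4)) = 13
Sum = 26

26


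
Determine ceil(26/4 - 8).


26/4 = 6.5
6.5 - 8 = -1.5
ceil(-1.5) = -1

-1


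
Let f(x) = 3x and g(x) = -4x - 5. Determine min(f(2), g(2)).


-13


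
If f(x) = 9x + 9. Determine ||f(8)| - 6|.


f(8) = 81
|81| = 81
|81 - 6| = 75

75


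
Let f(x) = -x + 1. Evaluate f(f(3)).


f(3) = -2
f(-2) = 3

3


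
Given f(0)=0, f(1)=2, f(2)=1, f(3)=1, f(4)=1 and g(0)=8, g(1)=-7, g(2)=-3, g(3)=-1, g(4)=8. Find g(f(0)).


8


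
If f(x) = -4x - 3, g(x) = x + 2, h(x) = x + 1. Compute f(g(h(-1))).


h(-1) = 0
g(0) = 2
f(2) = -11

-11


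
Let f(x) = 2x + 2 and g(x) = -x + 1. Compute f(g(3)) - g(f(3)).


f(g(3)) = -2
g(f(3)) = -7
Difference = 5

5


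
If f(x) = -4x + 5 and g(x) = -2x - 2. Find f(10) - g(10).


f(10) = -35
g(10) = -22
Difference = -13

-13


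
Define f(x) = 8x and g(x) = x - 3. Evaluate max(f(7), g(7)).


f(7) = 56
g(7) = 4
max = 56

56


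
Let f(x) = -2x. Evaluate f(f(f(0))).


0


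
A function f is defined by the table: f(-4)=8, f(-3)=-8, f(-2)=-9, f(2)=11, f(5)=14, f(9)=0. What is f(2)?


Reading from the table at x = 2

11


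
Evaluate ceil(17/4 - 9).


-4


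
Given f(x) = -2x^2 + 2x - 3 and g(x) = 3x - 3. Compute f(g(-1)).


-87


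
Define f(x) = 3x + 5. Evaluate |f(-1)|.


f(-1) = 2
|2| = 2

2


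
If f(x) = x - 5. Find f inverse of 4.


Solve x - 5 = 4
x = (4 + 5) / 1 = 9

9


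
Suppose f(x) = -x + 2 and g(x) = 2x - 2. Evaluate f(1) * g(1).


f(1) = 1
g(1) = 0
Product = 0

0


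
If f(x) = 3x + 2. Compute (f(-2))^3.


f(-2) = -4
(-4)^3 = -64

-64


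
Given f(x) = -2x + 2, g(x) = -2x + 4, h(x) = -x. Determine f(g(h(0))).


-6


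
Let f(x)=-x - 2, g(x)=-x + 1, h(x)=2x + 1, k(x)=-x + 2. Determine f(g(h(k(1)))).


0


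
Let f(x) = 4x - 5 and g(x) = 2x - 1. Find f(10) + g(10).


f(10) = 35
g(10) = 19
Sum = 54

54


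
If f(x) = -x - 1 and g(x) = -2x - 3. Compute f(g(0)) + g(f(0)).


f(g(0)) = 2
g(f(0)) = -1
Sum = 1

1


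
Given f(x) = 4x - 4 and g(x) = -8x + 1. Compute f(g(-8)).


g(-8) = 65
f(65) = 256

256


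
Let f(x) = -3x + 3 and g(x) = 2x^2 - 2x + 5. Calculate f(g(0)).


g(0) = 5
f(5) = -12

-12


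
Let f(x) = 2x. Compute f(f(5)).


f(5) = 10
f(10) = 20

20


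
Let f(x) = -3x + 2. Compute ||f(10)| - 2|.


f(10) = -28
|-28| = 28
|28 - 2| = 26

26


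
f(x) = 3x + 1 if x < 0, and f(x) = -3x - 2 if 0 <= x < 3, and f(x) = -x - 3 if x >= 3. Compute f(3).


3 satisfies x >= 3
f(3) = -6

-6


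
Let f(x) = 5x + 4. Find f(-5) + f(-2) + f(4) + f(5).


f(-5) = -21
f(-2) = -6
f(4) = 24
f(5) = 29
Sum = 26

26


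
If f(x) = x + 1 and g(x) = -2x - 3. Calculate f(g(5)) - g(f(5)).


f(g(5)) = -12
g(f(5)) = -15
Difference = 3

3


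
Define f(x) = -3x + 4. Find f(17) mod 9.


7


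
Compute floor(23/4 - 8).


23/4 = 5.75
5.75 - 8 = -2.25
floor(-2.25) = -3

-3


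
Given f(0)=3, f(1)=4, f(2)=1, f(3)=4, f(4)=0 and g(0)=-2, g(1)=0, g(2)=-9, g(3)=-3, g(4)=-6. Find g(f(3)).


-6


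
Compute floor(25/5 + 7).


25/5 = 5
5 + 7 = 12
floor(12) = 12

12


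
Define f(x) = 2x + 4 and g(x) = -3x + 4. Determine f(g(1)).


6


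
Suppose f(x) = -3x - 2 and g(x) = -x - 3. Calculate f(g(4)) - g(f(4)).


f(g(4)) = 19
g(f(4)) = 11
Difference = 8

8


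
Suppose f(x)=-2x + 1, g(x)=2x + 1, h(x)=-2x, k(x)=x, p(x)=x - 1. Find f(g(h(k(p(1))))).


-1


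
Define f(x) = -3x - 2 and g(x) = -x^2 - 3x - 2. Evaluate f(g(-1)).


g(-1) = 0
f(0) = -2

-2


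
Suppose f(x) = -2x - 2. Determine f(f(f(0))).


f(0) = -2
f(-2) = 2
f(2) = -6

-6


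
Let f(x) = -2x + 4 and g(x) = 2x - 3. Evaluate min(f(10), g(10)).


f(10) = -16
g(10) = 17
min = -16

-16


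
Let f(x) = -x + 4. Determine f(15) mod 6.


1


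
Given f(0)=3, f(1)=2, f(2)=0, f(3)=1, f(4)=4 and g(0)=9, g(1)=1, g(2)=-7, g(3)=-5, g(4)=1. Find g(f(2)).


f(2) = 0
g(0) = 9

9


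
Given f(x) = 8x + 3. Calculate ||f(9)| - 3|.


f(9) = 75
|75| = 75
|75 - 3| = 72

72


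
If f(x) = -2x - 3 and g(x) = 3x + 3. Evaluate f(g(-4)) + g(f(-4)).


f(g(-4)) = 15
g(f(-4)) = 18
Sum = 33

33


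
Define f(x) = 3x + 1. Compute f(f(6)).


f(6) = 19
f(19) = 58

58


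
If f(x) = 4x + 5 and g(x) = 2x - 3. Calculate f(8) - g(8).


f(8) = 37
g(8) = 13
Difference = 24

24


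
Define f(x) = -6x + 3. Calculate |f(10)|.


57


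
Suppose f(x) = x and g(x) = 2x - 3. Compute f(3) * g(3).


f(3) = 3
g(3) = 3
Product = 9

9


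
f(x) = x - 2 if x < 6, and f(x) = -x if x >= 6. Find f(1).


1 satisfies x < 6
f(1) = -1

-1


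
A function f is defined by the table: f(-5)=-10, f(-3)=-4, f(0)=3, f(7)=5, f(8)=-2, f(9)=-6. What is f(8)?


Reading from the table at x = 8

-2


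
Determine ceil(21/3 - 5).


2


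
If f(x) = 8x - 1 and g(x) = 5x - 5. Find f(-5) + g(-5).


f(-5) = -41
g(-5) = -30
Sum = -71

-71


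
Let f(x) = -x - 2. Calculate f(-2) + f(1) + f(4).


f(-2) = 0
f(1) = -3
f(4) = -6
Sum = -9

-9


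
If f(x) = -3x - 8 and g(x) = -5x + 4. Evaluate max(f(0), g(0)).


f(0) = -8
g(0) = 4
max = 4

4


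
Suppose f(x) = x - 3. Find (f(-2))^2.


f(-2) = -5
(-5)^2 = 25

25


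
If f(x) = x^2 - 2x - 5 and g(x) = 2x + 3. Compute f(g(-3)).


g(-3) = -3
f(-3) = 1*(-3)^2 - 2*(-3) - 5 = 10

10


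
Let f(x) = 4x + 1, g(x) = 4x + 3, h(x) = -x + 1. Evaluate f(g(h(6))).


h(6) = -5
g(-5) = -17
f(-17) = -67

-67


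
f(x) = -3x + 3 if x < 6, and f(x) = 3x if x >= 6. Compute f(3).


3 satisfies x < 6
f(3) = -6

-6


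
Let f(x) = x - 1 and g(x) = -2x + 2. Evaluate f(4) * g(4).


f(4) = 3
g(4) = -6
Product = -18

-18


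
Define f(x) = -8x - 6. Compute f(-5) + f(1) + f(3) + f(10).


f(-5) = 34
f(1) = -14
f(3) = -30
f(10) = -86
Sum = -96

-96


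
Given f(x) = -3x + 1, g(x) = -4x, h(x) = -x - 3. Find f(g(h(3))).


-71


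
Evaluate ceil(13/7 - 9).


13/7 = 1.8571
1.8571 - 9 = -7.1429
ceil(-7.1429) = -7

-7


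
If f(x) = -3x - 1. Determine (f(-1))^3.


f(-1) = 2
(2)^3 = 8

8


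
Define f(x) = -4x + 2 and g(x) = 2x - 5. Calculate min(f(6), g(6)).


f(6) = -22
g(6) = 7
min = -22

-22


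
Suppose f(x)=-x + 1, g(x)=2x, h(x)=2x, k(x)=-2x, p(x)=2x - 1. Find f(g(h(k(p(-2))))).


p(-2) = -5
k(-5) = 10
h(10) = 20
g(20) = 40
f(40) = -39

-39


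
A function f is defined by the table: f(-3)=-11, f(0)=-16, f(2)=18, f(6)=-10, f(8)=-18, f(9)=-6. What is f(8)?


Reading from the table at x = 8

-18


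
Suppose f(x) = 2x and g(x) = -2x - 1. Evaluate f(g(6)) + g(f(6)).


f(g(6)) = -26
g(f(6)) = -25
Sum = -51

-51


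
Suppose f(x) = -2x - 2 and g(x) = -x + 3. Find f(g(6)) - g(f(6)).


f(g(6)) = 4
g(f(6)) = 17
Difference = -13

-13


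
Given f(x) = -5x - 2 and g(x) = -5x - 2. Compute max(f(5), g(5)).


-27


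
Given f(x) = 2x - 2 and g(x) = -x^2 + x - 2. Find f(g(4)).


-30


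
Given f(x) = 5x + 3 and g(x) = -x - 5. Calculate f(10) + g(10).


f(10) = 53
g(10) = -15
Sum = 38

38


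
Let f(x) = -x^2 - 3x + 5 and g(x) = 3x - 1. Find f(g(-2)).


g(-2) = -7
f(-7) = (-1)*(-7)^2 - 3*(-7) + 5 = -23

-23


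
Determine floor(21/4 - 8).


21/4 = 5.25
5.25 - 8 = -2.75
floor(-2.75) = -3

-3


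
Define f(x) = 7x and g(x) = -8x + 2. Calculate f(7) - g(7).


f(7) = 49
g(7) = -54
Difference = 103

103


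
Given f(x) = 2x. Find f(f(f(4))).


f(4) = 8
f(8) = 16
f(16) = 32

32


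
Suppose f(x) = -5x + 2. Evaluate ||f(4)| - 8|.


f(4) = -18
|-18| = 18
|18 - 8| = 10

10


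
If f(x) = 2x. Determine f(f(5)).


f(5) = 10
f(10) = 20

20


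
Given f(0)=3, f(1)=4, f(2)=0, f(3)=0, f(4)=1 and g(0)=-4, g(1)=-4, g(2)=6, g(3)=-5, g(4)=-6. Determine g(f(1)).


f(1) = 4
g(4) = -6

-6


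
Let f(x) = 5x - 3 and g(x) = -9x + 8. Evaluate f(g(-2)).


g(-2) = 26
f(26) = 127

127


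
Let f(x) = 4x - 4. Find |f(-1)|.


f(-1) = -8
|-8| = 8

8


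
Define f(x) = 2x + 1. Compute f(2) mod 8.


f(2) = 5
5 mod 8 = 5

5


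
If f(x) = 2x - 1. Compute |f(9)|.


f(9) = 17
|17| = 17

17


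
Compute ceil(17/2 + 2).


17/2 = 8.5
8.5 + 2 = 10.5
ceil(10.5) = 11

11


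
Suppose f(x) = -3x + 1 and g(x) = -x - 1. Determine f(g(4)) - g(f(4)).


f(g(4)) = 16
g(f(4)) = 10
Difference = 6

6


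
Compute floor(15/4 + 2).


15/4 = 3.75
3.75 + 2 = 5.75
floor(5.75) = 5

5


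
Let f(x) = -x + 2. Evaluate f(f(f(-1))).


f(-1) = 3
f(3) = -1
f(-1) = 3

3


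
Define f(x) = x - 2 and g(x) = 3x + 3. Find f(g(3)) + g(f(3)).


f(g(3)) = 10
g(f(3)) = 6
Sum = 16

16


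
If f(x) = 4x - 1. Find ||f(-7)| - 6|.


f(-7) = -29
|-29| = 29
|29 - 6| = 23

23


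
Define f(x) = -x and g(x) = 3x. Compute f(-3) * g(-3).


f(-3) = 3
g(-3) = -9
Product = -27

-27


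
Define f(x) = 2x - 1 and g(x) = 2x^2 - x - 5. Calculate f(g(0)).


g(0) = -5
f(-5) = -11

-11


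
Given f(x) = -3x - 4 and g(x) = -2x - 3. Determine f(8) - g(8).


-9


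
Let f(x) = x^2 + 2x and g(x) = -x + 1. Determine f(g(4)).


g(4) = -3
f(-3) = 1*(-3)^2 + 2*(-3) = 3

3


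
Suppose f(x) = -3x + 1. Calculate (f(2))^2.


f(2) = -5
(-5)^2 = 25

25


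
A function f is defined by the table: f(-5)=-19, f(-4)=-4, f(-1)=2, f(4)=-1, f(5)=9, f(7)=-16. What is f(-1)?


Reading from the table at x = -1

2


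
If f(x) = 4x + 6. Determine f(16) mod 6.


f(16) = 70
70 mod 6 = 4

4


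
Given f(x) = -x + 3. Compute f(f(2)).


f(2) = 1
f(1) = 2

2


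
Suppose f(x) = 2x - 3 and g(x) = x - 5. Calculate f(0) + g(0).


f(0) = -3
g(0) = -5
Sum = -8

-8


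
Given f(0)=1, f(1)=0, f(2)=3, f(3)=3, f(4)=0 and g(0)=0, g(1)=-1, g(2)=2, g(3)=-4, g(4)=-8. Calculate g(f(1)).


0


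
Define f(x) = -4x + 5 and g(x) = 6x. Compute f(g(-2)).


g(-2) = -12
f(-12) = 53

53


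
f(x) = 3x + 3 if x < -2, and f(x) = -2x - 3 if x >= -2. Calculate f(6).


6 satisfies x >= -2
f(6) = -15

-15


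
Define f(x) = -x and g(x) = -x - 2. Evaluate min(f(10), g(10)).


f(10) = -10
g(10) = -12
min = -12

-12


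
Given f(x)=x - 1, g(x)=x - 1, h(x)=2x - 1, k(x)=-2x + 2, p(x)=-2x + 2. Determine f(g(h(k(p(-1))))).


p(-1) = 4
k(4) = -6
h(-6) = -13
g(-13) = -14
f(-14) = -15

-15


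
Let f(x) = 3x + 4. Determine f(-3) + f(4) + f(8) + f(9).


f(-3) = -5
f(4) = 16
f(8) = 28
f(9) = 31
Sum = 70

70


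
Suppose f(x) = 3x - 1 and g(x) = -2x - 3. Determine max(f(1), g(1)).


f(1) = 2
g(1) = -5
max = 2

2


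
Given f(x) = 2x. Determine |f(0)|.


f(0) = 0
|0| = 0

0


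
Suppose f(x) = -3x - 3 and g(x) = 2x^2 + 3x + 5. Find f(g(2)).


g(2) = 19
f(19) = -60

-60


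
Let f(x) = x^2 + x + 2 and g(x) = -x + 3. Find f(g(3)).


g(3) = 0
f(0) = 1*(0)^2 + 1*(0) + 2 = 2

2


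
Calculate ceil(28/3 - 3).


28/3 = 9.3333
9.3333 - 3 = 6.3333
ceil(6.3333) = 7

7


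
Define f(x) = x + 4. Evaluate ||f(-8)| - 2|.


f(-8) = -4
|-4| = 4
|4 - 2| = 2

2


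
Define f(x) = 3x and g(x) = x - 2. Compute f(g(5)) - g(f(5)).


f(g(5)) = 9
g(f(5)) = 13
Difference = -4

-4


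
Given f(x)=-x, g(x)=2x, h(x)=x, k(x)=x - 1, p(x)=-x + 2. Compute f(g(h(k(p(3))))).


p(3) = -1
k(-1) = -2
h(-2) = -2
g(-2) = -4
f(-4) = 4

4


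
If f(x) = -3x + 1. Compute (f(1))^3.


f(1) = -2
(-2)^3 = -8

-8


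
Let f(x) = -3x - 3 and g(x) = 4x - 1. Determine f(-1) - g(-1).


f(-1) = 0
g(-1) = -5
Difference = 5

5


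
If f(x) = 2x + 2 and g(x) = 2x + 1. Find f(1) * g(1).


f(1) = 4
g(1) = 3
Product = 12

12


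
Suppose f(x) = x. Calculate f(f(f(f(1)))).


f(1) = 1
f(1) = 1
f(1) = 1
f(1) = 1

1


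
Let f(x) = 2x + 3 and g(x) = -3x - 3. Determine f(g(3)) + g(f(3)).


f(g(3)) = -21
g(f(3)) = -30
Sum = -51

-51


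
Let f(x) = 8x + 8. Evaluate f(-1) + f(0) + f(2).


f(-1) = 0
f(0) = 8
f(2) = 24
Sum = 32

32


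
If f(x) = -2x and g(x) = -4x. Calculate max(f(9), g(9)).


f(9) = -18
g(9) = -36
max = -18

-18


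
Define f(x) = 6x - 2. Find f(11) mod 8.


f(11) = 64
64 mod 8 = 0

0


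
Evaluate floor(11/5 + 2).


11/5 = 2.2
2.2 + 2 = 4.2
floor(4.2) = 4

4


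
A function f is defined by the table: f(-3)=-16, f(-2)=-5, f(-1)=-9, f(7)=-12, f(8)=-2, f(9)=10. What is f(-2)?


Reading from the table at x = -2

-5


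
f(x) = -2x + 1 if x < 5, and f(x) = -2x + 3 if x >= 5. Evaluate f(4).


-7


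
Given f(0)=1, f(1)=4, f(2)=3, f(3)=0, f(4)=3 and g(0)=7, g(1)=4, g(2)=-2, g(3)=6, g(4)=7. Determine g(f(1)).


f(1) = 4
g(4) = 7

7


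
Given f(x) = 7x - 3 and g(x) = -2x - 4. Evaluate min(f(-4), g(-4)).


-31


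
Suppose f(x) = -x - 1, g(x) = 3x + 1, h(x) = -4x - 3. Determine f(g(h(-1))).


h(-1) = 1
g(1) = 4
f(4) = -5

-5


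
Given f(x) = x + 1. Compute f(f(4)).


f(4) = 5
f(5) = 6

6


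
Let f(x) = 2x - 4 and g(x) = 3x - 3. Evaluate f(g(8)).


g(8) = 21
f(21) = 38

38


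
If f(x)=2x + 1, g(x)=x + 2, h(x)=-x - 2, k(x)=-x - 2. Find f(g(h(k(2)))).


9


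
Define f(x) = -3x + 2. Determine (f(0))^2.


f(0) = 2
(2)^2 = 4

4


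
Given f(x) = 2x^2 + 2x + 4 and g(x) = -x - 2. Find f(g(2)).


g(2) = -4
f(-4) = 2*(-4)^2 + 2*(-4) + 4 = 28

28


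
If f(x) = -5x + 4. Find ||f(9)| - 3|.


f(9) = -41
|-41| = 41
|41 - 3| = 38

38


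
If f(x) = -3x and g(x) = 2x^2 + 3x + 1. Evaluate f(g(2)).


g(2) = 15
f(15) = -45

-45


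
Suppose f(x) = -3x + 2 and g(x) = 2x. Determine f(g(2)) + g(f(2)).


f(g(2)) = -10
g(f(2)) = -8
Sum = -18

-18


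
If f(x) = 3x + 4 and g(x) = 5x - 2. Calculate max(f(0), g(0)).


f(0) = 4
g(0) = -2
max = 4

4


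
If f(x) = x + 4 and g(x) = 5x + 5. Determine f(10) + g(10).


f(10) = 14
g(10) = 55
Sum = 69

69


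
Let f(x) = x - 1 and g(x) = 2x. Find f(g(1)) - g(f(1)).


f(g(1)) = 1
g(f(1)) = 0
Difference = 1

1


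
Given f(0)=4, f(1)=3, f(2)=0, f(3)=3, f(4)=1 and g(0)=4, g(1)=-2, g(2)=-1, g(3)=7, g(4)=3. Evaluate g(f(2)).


f(2) = 0
g(0) = 4

4


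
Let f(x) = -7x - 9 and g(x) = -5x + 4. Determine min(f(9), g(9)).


f(9) = -72
g(9) = -41
min = -72

-72


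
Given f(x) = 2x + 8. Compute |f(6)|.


20


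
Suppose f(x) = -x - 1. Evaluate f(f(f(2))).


f(2) = -3
f(-3) = 2
f(2) = -3

-3


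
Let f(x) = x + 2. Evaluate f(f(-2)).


f(-2) = 0
f(0) = 2

2


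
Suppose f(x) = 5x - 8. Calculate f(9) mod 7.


f(9) = 37
37 mod 7 = 2

2


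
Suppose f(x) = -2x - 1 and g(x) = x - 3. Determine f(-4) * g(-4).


f(-4) = 7
g(-4) = -7
Product = -49

-49


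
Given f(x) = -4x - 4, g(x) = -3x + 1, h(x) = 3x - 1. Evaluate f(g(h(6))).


h(6) = 17
g(17) = -50
f(-50) = 196

196


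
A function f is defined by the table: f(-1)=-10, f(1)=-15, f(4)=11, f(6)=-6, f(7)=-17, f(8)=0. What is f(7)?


Reading from the table at x = 7

-17


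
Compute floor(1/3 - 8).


1/3 = 0.3333
0.3333 - 8 = -7.6667
floor(-7.6667) = -8

-8


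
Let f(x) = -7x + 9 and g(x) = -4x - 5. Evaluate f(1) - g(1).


11


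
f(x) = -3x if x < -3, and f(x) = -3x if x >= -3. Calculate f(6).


6 satisfies x >= -3
f(6) = -18

-18


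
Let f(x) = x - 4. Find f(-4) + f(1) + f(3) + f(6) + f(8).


f(-4) = -8
f(1) = -3
f(3) = -1
f(6) = 2
f(8) = 4
Sum = -6

-6


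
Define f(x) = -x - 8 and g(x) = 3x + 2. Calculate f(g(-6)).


g(-6) = -16
f(-16) = 8

8


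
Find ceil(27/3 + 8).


27/3 = 9
9 + 8 = 17
ceil(17) = 17

17


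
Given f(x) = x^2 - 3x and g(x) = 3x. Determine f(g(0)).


g(0) = 0
f(0) = 1*(0)^2 - 3*(0) = 0

0


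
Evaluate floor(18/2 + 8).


18/2 = 9
9 + 8 = 17
floor(17) = 17

17


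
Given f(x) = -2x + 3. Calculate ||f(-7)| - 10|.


f(-7) = 17
|17| = 17
|17 - 10| = 7

7


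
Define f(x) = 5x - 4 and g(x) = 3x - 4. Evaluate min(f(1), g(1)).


-1


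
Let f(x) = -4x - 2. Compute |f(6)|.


26


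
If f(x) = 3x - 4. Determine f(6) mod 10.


4


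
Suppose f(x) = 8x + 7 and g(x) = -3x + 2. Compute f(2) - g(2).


27


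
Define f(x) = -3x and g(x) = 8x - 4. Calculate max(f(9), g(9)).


f(9) = -27
g(9) = 68
max = 68

68


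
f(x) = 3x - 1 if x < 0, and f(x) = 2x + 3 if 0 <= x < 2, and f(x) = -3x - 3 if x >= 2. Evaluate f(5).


5 satisfies x >= 2
f(5) = -18

-18


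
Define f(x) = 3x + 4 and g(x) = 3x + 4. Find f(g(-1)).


g(-1) = 1
f(1) = 7

7


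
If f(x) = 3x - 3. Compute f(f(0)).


-12


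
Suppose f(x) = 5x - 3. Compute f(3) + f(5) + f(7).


f(3) = 12
f(5) = 22
f(7) = 32
Sum = 66

66


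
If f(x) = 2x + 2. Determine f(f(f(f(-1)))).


f(-1) = 0
f(0) = 2
f(2) = 6
f(6) = 14

14


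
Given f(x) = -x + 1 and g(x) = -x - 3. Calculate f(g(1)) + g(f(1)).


f(g(1)) = 5
g(f(1)) = -3
Sum = 2

2


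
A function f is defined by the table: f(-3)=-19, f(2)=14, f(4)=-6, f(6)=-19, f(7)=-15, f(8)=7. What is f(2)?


Reading from the table at x = 2

14


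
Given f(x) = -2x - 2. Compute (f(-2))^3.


f(-2) = 2
(2)^3 = 8

8


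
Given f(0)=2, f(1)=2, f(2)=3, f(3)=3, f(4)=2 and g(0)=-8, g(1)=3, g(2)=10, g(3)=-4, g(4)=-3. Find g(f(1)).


f(1) = 2
g(2) = 10

10


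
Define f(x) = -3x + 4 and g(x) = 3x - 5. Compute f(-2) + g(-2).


f(-2) = 10
g(-2) = -11
Sum = -1

-1


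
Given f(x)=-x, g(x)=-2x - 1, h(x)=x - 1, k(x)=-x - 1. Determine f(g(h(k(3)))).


k(3) = -4
h(-4) = -5
g(-5) = 9
f(9) = -9

-9


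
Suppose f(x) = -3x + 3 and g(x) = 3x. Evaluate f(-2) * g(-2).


f(-2) = 9
g(-2) = -6
Product = -54

-54


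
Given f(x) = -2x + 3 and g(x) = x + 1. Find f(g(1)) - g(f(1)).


f(g(1)) = -1
g(f(1)) = 2
Difference = -3

-3


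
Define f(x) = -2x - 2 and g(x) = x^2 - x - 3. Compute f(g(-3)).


g(-3) = 9
f(9) = -20

-20


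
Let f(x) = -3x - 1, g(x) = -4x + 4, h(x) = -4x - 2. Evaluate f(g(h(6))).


h(6) = -26
g(-26) = 108
f(108) = -325

-325


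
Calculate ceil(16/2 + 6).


16/2 = 8
8 + 6 = 14
ceil(14) = 14

14


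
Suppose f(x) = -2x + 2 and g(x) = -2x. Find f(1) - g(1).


f(1) = 0
g(1) = -2
Difference = 2

2


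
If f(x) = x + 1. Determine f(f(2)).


f(2) = 3
f(3) = 4

4


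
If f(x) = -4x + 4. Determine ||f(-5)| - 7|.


f(-5) = 24
|24| = 24
|24 - 7| = 17

17


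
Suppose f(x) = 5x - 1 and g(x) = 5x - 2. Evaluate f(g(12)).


g(12) = 58
f(58) = 289

289


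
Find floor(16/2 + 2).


16/2 = 8
8 + 2 = 10
floor(10) = 10

10


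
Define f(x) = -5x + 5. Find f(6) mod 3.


f(6) = -25
-25 mod 3 = 2

2


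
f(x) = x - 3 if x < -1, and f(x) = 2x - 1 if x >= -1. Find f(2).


2 satisfies x >= -1
f(2) = 3

3


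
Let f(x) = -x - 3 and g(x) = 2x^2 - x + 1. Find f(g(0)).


-4


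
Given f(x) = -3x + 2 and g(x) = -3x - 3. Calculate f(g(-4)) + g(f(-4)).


f(g(-4)) = -25
g(f(-4)) = -45
Sum = -70

-70


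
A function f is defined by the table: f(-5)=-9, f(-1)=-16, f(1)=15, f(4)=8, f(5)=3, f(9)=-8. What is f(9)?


Reading from the table at x = 9

-8


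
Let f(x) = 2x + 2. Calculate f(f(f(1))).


22


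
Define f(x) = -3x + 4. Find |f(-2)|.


f(-2) = 10
|10| = 10

10


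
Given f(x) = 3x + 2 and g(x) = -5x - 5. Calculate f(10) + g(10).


f(10) = 32
g(10) = -55
Sum = -23

-23


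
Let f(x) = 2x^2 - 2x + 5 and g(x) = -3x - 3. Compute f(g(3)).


g(3) = -12
f(-12) = 2*(-12)^2 - 2*(-12) + 5 = 317

317


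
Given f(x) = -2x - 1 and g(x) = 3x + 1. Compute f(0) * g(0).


f(0) = -1
g(0) = 1
Product = -1

-1


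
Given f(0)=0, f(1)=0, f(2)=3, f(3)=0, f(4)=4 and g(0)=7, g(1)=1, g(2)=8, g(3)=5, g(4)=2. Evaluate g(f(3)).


f(3) = 0
g(0) = 7

7


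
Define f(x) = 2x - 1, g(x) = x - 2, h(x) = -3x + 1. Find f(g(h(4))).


-27


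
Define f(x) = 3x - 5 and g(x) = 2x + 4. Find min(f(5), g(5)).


f(5) = 10
g(5) = 14
min = 10

10


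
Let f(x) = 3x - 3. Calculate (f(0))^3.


-27


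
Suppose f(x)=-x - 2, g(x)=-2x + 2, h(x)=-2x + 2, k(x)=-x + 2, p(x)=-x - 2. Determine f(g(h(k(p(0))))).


p(0) = -2
k(-2) = 4
h(4) = -6
g(-6) = 14
f(14) = -16

-16


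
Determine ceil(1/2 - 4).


1/2 = 0.5
0.5 - 4 = -3.5
ceil(-3.5) = -3

-3


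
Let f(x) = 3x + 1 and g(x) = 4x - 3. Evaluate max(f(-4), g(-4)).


f(-4) = -11
g(-4) = -19
max = -11

-11


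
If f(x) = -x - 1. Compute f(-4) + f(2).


0


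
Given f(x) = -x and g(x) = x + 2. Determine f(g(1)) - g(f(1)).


f(g(1)) = -3
g(f(1)) = 1
Difference = -4

-4


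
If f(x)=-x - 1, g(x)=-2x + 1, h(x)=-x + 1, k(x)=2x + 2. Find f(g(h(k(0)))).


k(0) = 2
h(2) = -1
g(-1) = 3
f(3) = -4

-4


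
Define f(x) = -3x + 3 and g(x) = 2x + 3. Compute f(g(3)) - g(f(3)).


f(g(3)) = -24
g(f(3)) = -9
Difference = -15

-15


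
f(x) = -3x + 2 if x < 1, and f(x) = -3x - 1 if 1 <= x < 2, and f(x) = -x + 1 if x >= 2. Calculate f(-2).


8


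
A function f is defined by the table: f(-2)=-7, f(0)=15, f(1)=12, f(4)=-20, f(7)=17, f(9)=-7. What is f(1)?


Reading from the table at x = 1

12


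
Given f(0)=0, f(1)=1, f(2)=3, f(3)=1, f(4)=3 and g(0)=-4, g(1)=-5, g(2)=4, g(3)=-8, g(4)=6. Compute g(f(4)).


f(4) = 3
g(3) = -8

-8


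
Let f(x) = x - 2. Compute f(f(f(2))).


-4


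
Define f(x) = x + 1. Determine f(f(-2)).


f(-2) = -1
f(-1) = 0

0


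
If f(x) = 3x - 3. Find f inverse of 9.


Solve 3x - 3 = 9
x = (9 + 3) / 3 = 4

4


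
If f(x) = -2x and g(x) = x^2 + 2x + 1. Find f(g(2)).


-18


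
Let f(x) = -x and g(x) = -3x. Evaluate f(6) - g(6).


f(6) = -6
g(6) = -18
Difference = 12

12


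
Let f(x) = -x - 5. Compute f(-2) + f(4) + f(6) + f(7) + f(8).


f(-2) = -3
f(4) = -9
f(6) = -11
f(7) = -12
f(8) = -13
Sum = -48

-48


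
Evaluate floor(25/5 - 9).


-4


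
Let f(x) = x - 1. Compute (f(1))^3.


f(1) = 0
(0)^3 = 0

0


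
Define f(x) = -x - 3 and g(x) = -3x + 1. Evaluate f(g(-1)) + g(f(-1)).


f(g(-1)) = -7
g(f(-1)) = 7
Sum = 0

0


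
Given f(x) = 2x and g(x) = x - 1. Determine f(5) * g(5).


f(5) = 10
g(5) = 4
Product = 40

40


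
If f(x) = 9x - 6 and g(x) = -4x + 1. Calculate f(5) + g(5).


f(5) = 39
g(5) = -19
Sum = 20

20


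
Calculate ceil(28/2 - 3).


28/2 = 14
14 - 3 = 11
ceil(11) = 11

11


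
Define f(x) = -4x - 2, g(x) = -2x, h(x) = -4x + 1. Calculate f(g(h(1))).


-26


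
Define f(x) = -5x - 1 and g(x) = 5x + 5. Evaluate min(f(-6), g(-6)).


-25


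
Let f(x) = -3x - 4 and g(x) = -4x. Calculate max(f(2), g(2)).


f(2) = -10
g(2) = -8
max = -8

-8


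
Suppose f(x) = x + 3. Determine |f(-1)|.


f(-1) = 2
|2| = 2

2


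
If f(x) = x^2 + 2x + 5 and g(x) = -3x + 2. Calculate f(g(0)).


g(0) = 2
f(2) = 1*(2)^2 + 2*(2) + 5 = 13

13


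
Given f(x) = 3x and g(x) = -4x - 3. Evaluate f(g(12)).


g(12) = -51
f(-51) = -153

-153


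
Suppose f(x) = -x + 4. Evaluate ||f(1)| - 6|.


f(1) = 3
|3| = 3
|3 - 6| = 3

3


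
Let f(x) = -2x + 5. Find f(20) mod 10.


f(20) = -35
-35 mod 10 = 5

5


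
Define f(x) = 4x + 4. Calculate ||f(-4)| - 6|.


f(-4) = -12
|-12| = 12
|12 - 6| = 6

6


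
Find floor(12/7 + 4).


12/7 = 1.7143
1.7143 + 4 = 5.7143
floor(5.7143) = 5

5


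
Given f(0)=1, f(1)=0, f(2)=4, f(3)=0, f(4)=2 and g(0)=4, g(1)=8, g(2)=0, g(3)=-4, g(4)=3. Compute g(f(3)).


f(3) = 0
g(0) = 4

4


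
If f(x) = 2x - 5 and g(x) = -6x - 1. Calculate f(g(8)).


g(8) = -49
f(-49) = -103

-103


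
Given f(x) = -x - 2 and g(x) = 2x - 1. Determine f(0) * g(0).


2


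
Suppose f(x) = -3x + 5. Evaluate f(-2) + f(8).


-8


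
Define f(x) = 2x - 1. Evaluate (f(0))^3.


f(0) = -1
(-1)^3 = -1

-1


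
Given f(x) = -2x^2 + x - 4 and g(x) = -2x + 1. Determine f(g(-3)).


g(-3) = 7
f(7) = (-2)*(7)^2 + 1*(7) - 4 = -95

-95


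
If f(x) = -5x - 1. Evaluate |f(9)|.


f(9) = -46
|-46| = 46

46


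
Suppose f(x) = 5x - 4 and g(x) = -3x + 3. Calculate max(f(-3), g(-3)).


f(-3) = -19
g(-3) = 12
max = 12

12


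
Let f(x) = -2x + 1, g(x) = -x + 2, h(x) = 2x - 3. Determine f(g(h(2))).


h(2) = 1
g(1) = 1
f(1) = -1

-1


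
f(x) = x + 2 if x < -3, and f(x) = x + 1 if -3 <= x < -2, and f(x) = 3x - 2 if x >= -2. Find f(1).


1 satisfies x >= -2
f(1) = 1

1


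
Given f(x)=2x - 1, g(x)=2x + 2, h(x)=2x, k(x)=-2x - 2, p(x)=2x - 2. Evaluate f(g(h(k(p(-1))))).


p(-1) = -4
k(-4) = 6
h(6) = 12
g(12) = 26
f(26) = 51

51


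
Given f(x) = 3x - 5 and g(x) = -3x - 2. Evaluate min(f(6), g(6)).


f(6) = 13
g(6) = -20
min = -20

-20


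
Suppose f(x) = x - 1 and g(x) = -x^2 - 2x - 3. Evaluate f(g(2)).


g(2) = -11
f(-11) = -12

-12


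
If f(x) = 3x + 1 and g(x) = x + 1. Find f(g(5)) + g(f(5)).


f(g(5)) = 19
g(f(5)) = 17
Sum = 36

36


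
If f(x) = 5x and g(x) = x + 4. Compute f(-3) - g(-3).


f(-3) = -15
g(-3) = 1
Difference = -16

-16


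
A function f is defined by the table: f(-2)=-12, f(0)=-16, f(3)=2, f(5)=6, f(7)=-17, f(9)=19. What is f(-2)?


Reading from the table at x = -2

-12


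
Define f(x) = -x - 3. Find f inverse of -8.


Solve -x - 3 = -8
x = (-8 + 3) / (-1) = 5

5


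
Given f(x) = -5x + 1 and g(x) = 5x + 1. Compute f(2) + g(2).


f(2) = -9
g(2) = 11
Sum = 2

2


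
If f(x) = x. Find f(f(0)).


f(0) = 0
f(0) = 0

0


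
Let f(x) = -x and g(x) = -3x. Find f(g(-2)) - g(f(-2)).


0


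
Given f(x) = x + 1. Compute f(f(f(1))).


f(1) = 2
f(2) = 3
f(3) = 4

4


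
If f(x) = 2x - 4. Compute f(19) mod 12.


f(19) = 34
34 mod 12 = 10

10


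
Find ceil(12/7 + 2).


12/7 = 1.7143
1.7143 + 2 = 3.7143
ceil(3.7143) = 4

4


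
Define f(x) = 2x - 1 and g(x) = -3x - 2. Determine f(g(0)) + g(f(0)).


f(g(0)) = -5
g(f(0)) = 1
Sum = -4

-4


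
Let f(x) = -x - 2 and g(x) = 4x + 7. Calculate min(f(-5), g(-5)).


-13


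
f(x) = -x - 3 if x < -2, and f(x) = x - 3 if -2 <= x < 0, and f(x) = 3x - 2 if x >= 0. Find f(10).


10 satisfies x >= 0
f(10) = 28

28


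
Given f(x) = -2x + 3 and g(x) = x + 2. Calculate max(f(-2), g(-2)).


f(-2) = 7
g(-2) = 0
max = 7

7


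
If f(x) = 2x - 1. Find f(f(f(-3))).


f(-3) = -7
f(-7) = -15
f(-15) = -31

-31


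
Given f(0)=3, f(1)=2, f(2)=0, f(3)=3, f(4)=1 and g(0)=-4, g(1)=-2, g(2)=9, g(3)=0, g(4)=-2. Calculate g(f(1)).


f(1) = 2
g(2) = 9

9


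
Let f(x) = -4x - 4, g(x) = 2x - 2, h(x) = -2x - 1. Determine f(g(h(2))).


44


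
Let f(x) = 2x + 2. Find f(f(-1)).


2


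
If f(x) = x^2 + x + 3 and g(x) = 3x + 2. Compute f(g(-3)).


g(-3) = -7
f(-7) = 1*(-7)^2 + 1*(-7) + 3 = 45

45


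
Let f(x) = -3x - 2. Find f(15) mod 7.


2


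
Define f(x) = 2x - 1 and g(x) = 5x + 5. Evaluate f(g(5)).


59


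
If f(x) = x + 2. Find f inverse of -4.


-6


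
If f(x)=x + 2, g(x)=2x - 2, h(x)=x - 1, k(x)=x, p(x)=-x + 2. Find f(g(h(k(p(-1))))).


4


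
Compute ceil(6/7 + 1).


2


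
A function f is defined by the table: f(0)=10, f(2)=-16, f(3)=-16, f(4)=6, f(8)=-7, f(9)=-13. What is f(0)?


Reading from the table at x = 0

10


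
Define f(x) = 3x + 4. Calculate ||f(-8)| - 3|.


f(-8) = -20
|-20| = 20
|20 - 3| = 17

17


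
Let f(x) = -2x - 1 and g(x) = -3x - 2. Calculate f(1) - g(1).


f(1) = -3
g(1) = -5
Difference = 2

2


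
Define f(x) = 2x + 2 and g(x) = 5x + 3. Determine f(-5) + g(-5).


f(-5) = -8
g(-5) = -22
Sum = -30

-30


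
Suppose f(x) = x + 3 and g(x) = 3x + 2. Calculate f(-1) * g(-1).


f(-1) = 2
g(-1) = -1
Product = -2

-2


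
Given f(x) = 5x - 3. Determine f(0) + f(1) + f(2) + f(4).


f(0) = -3
f(1) = 2
f(2) = 7
f(4) = 17
Sum = 23

23


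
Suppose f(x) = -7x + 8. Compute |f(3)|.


f(3) = -13
|-13| = 13

13


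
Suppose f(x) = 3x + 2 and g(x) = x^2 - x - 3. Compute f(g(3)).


g(3) = 3
f(3) = 11

11


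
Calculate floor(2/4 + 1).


2/4 = 0.5
0.5 + 1 = 1.5
floor(1.5) = 1

1


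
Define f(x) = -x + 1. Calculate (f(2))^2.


f(2) = -1
(-1)^2 = 1

1


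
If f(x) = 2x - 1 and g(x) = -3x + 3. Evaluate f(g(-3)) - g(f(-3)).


f(g(-3)) = 23
g(f(-3)) = 24
Difference = -1

-1


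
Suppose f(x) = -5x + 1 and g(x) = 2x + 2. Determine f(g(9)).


g(9) = 20
f(20) = -99

-99


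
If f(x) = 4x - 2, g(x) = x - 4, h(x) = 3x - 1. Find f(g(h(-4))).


h(-4) = -13
g(-13) = -17
f(-17) = -70

-70


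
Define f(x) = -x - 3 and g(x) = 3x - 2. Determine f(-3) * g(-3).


f(-3) = 0
g(-3) = -11
Product = 0

0


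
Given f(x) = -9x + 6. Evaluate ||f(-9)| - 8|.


f(-9) = 87
|87| = 87
|87 - 8| = 79

79


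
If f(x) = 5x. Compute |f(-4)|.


f(-4) = -20
|-20| = 20

20


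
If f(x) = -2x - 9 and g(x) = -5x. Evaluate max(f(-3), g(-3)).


15


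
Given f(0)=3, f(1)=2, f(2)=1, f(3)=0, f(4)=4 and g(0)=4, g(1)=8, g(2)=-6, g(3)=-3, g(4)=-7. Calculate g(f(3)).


f(3) = 0
g(0) = 4

4


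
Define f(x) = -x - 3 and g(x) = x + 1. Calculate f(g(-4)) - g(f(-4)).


f(g(-4)) = 0
g(f(-4)) = 2
Difference = -2

-2


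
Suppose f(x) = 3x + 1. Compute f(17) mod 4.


0


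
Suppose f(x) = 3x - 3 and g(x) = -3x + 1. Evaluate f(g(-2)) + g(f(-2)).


46


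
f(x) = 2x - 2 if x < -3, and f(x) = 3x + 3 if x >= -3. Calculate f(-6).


-6 satisfies x < -3
f(-6) = -14

-14


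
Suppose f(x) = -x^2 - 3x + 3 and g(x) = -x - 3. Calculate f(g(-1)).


g(-1) = -2
f(-2) = (-1)*(-2)^2 - 3*(-2) + 3 = 5

5


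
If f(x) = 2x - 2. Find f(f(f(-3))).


f(-3) = -8
f(-8) = -18
f(-18) = -38

-38


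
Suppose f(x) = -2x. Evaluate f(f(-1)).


-4


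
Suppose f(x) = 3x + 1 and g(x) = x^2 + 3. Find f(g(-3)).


g(-3) = 12
f(12) = 37

37


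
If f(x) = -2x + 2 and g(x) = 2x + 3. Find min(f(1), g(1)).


f(1) = 0
g(1) = 5
min = 0

0


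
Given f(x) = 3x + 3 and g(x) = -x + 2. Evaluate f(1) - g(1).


5


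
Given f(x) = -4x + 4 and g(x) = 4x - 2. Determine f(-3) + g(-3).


f(-3) = 16
g(-3) = -14
Sum = 2

2


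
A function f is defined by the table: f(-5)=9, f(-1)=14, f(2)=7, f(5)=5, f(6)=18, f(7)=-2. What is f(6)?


Reading from the table at x = 6

18


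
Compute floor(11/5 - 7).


11/5 = 2.2
2.2 - 7 = -4.8
floor(-4.8) = -5

-5


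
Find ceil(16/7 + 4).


16/7 = 2.2857
2.2857 + 4 = 6.2857
ceil(6.2857) = 7

7


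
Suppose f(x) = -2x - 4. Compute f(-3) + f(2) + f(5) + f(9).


f(-3) = 2
f(2) = -8
f(5) = -14
f(9) = -22
Sum = -42

-42


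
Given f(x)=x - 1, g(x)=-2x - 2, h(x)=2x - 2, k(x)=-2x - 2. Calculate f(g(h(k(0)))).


k(0) = -2
h(-2) = -6
g(-6) = 10
f(10) = 9

9


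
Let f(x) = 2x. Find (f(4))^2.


64


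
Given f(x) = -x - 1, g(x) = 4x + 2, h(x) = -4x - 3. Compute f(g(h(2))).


h(2) = -11
g(-11) = -42
f(-42) = 41

41


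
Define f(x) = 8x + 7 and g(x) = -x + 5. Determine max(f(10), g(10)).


f(10) = 87
g(10) = -5
max = 87

87


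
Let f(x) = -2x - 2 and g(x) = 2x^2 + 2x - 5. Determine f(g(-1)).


g(-1) = -5
f(-5) = 8

8


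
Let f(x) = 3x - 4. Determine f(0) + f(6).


f(0) = -4
f(6) = 14
Sum = 10

10


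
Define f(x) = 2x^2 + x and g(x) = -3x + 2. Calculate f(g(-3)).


253


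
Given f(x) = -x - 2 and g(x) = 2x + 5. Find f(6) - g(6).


f(6) = -8
g(6) = 17
Difference = -25

-25


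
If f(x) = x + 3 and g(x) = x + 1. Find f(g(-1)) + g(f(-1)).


f(g(-1)) = 3
g(f(-1)) = 3
Sum = 6

6


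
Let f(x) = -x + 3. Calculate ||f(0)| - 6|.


f(0) = 3
|3| = 3
|3 - 6| = 3

3


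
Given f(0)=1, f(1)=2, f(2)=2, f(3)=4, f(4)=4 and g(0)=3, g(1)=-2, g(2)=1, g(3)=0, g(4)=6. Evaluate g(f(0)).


f(0) = 1
g(1) = -2

-2


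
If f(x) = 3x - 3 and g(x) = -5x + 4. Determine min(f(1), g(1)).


f(1) = 0
g(1) = -1
min = -1

-1


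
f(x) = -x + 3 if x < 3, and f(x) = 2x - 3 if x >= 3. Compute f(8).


8 satisfies x >= 3
f(8) = 13

13


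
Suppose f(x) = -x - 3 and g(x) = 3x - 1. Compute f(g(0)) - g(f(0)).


f(g(0)) = -2
g(f(0)) = -10
Difference = 8

8


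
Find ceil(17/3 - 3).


17/3 = 5.6667
5.6667 - 3 = 2.6667
ceil(2.6667) = 3

3


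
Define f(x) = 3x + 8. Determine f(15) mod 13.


f(15) = 53
53 mod 13 = 1

1


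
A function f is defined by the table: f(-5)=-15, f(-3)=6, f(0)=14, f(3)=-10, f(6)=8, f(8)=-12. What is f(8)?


-12


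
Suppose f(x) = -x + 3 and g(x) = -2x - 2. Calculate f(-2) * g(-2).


f(-2) = 5
g(-2) = 2
Product = 10

10


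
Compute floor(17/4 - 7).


17/4 = 4.25
4.25 - 7 = -2.75
floor(-2.75) = -3

-3


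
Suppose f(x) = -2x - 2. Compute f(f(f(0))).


f(0) = -2
f(-2) = 2
f(2) = -6

-6


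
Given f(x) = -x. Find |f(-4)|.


4


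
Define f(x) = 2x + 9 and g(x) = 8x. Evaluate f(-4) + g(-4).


-31


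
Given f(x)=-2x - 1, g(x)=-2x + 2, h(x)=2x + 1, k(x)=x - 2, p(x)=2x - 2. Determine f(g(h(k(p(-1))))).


p(-1) = -4
k(-4) = -6
h(-6) = -11
g(-11) = 24
f(24) = -49

-49


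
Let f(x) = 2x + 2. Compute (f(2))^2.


36


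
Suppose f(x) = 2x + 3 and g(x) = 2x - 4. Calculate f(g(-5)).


g(-5) = -14
f(-14) = -25

-25


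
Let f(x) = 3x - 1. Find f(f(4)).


f(4) = 11
f(11) = 32

32


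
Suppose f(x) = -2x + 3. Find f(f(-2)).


f(-2) = 7
f(7) = -11

-11


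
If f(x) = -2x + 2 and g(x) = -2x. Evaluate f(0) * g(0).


0


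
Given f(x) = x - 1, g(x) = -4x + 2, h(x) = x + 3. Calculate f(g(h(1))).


h(1) = 4
g(4) = -14
f(-14) = -15

-15


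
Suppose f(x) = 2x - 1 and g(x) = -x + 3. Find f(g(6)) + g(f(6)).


f(g(6)) = -7
g(f(6)) = -8
Sum = -15

-15


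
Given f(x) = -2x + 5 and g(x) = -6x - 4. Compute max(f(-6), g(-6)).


32


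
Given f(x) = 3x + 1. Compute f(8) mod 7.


f(8) = 25
25 mod 7 = 4

4


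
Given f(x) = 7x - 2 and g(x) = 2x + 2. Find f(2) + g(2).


f(2) = 12
g(2) = 6
Sum = 18

18


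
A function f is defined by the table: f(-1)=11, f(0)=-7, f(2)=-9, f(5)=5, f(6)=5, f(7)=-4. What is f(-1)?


Reading from the table at x = -1

11


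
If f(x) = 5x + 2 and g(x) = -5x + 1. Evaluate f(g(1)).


g(1) = -4
f(-4) = -18

-18


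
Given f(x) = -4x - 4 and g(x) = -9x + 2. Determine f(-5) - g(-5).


f(-5) = 16
g(-5) = 47
Difference = -31

-31


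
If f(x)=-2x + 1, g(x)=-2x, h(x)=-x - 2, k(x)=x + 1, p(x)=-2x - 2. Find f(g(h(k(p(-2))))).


p(-2) = 2
k(2) = 3
h(3) = -5
g(-5) = 10
f(10) = -19

-19


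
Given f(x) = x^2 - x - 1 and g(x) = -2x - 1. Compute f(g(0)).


g(0) = -1
f(-1) = 1*(-1)^2 - 1*(-1) - 1 = 1

1


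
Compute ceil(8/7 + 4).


8/7 = 1.1429
1.1429 + 4 = 5.1429
ceil(5.1429) = 6

6


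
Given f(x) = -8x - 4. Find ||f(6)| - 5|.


f(6) = -52
|-52| = 52
|52 - 5| = 47

47


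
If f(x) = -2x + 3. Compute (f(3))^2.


f(3) = -3
(-3)^2 = 9

9
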